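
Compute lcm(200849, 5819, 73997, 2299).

8181182317

200849 = 11 · 19 · 31²; 5819 = 11 · 23²; 73997 = 7 · 11 · 31²; 2299 = 11² · 19
lcm takes max exponent of each prime: 7 · 11² · 19 · 23² · 31² = 8181182317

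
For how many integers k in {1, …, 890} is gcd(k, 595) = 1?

574

595 = 5·7·17. Inclusion–exclusion on these primes:
890 − ⌊890/5⌋ − ⌊890/7⌋ − ⌊890/17⌋ + ⌊890/35⌋ + ⌊890/85⌋ + ⌊890/119⌋ − ⌊890/595⌋ = 574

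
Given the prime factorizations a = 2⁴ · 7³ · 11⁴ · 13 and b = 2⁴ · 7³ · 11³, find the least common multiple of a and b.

max exponent per prime: 2⁴ · 7³ · 11⁴ · 13 = 1044547504

1044547504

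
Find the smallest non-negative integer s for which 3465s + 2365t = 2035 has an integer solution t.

4

Reduce mod 2365: 3465s ≡ 2035 (mod 2365). With g = gcd(3465, 2365) = 55 dividing 2035, divide through: 63s ≡ 37 (mod 43).
Since gcd(63, 43) = 1, s ≡ 37·(63)⁻¹ ≡ 4 (mod 43). Smallest non-negative: 4.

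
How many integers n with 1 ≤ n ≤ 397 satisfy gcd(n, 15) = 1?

212

Prime factors of 15: 3, 5. Count integers ≤ 397 divisible by none of them.
By inclusion–exclusion: 397 − ⌊397/3⌋ − ⌊397/5⌋ + ⌊397/15⌋ = 212.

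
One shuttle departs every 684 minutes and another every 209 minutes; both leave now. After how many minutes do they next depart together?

gcd first: 684 = 3·209 + 57; 209 = 3·57 + 38; 57 = 1·38 + 19; 38 = 2·19 + 0 → gcd = 19
lcm = 684·209/gcd = 142956/19 = 7524

7524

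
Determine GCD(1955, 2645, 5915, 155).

5

gcd(1955, 2645): 2645 = 1·1955 + 690; 1955 = 2·690 + 575; 690 = 1·575 + 115; 575 = 5·115 + 0 → 115
gcd(115, 5915): 5915 = 51·115 + 50; 115 = 2·50 + 15; 50 = 3·15 + 5; 15 = 3·5 + 0 → 5
gcd(5, 155): 155 = 31·5 + 0 → 5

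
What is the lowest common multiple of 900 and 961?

900 = 2² · 3² · 5²; 961 = 31²
max exponents: 2² · 3² · 5² · 31² = 864900

864900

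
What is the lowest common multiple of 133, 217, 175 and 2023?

lcm(133, 217) = 133·217/gcd = 28861/7 = 4123
lcm(4123, 175) = 4123·175/gcd = 721525/7 = 103075
lcm(103075, 2023) = 103075·2023/gcd = 208520725/7 = 29788675

29788675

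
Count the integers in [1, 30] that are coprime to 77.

24

Prime factors of 77: 7, 11. Count integers ≤ 30 divisible by none of them.
By inclusion–exclusion: 30 − ⌊30/7⌋ − ⌊30/11⌋ + ⌊30/77⌋ = 24.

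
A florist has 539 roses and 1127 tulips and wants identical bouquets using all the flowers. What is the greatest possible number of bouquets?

539 = 7² · 11
1127 = 7² · 23
Common: 7² = 49

49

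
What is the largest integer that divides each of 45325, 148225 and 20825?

1225

45325 = 5² · 7² · 37; 148225 = 5² · 7² · 11²; 20825 = 5² · 7² · 17
gcd takes min exponent of each prime: 5² · 7² = 1225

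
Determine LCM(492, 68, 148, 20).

492 = 2² · 3 · 41; 68 = 2² · 17; 148 = 2² · 37; 20 = 2² · 5
lcm takes max exponent of each prime: 2² · 3 · 5 · 17 · 37 · 41 = 1547340

1547340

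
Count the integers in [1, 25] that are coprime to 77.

20

Prime factors of 77: 7, 11. Count integers ≤ 25 divisible by none of them.
By inclusion–exclusion: 25 − ⌊25/7⌋ − ⌊25/11⌋ + ⌊25/77⌋ = 20.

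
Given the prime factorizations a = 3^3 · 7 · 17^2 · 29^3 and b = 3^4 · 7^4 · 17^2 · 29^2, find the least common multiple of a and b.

1370783964501

max exponent per prime: 3^4 · 7^4 · 17^2 · 29^3 = 1370783964501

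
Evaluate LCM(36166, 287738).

gcd first: 287738 = 7·36166 + 34576; 36166 = 1·34576 + 1590; 34576 = 21·1590 + 1186; 1590 = 1·1186 + 404; 1186 = 2·404 + 378; 404 = 1·378 + 26; 378 = 14·26 + 14; 26 = 1·14 + 12; 14 = 1·12 + 2; 12 = 6·2 + 0 → gcd = 2
lcm = 36166·287738/gcd = 10406332508/2 = 5203166254

5203166254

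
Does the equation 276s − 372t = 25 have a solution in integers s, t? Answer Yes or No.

By Bézout, 276s − 372t = 25 has integer solutions iff gcd(276, 372) | 25.
Euclid: 372 = 1·276 + 96; 276 = 2·96 + 84; 96 = 1·84 + 12; 84 = 7·12 + 0. gcd = 12; 25 mod 12 = 1. No.

No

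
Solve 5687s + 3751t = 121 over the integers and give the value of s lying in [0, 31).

2

Reduce mod 3751: 5687s ≡ 121 (mod 3751). With g = gcd(5687, 3751) = 121 dividing 121, divide through: 47s ≡ 1 (mod 31).
Since gcd(47, 31) = 1, s ≡ 1·(47)⁻¹ ≡ 2 (mod 31). Smallest non-negative: 2.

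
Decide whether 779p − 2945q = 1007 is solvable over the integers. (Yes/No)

Yes

By Bézout, 779p − 2945q = 1007 has integer solutions iff gcd(779, 2945) | 1007.
Euclid: 2945 = 3·779 + 608; 779 = 1·608 + 171; 608 = 3·171 + 95; 171 = 1·95 + 76; 95 = 1·76 + 19; 76 = 4·19 + 0. gcd = 19; 1007 mod 19 = 0. Yes.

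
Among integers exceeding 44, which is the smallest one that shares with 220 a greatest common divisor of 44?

Multiples of 44 above 44: 44·2, 44·3, … . Need the cofactor coprime to 220/44 = 5.
Checking s = 2, 3, … the first with gcd(s, 5) = 1 is s = 2, giving 88.

88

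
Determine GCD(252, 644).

28

Euclid: 644 = 2·252 + 140; 252 = 1·140 + 112; 140 = 1·112 + 28; 112 = 4·28 + 0. Last nonzero remainder: 28.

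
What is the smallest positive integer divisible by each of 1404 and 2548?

68796

1404 = 2² · 3³ · 13; 2548 = 2² · 7² · 13
max exponents: 2² · 3³ · 7² · 13 = 68796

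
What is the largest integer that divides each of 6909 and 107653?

Euclid: 107653 = 15·6909 + 4018; 6909 = 1·4018 + 2891; 4018 = 1·2891 + 1127; 2891 = 2·1127 + 637; 1127 = 1·637 + 490; 637 = 1·490 + 147; 490 = 3·147 + 49; 147 = 3·49 + 0. Last nonzero remainder: 49.

49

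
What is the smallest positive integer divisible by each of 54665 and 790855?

54665 = 5 · 13 · 29²; 790855 = 5 · 13 · 23³
max exponents: 5 · 13 · 23³ · 29² = 665109055

665109055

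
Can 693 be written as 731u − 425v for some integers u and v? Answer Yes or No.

No

gcd(731, 425): 731 = 1·425 + 306; 425 = 1·306 + 119; 306 = 2·119 + 68; 119 = 1·68 + 51; 68 = 1·51 + 17; 51 = 3·17 + 0 → 17
17 does not divide 693, so a solution does not exist.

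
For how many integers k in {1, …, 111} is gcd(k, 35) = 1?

77

Prime factors of 35: 5, 7. Count integers ≤ 111 divisible by none of them.
By inclusion–exclusion: 111 − ⌊111/5⌋ − ⌊111/7⌋ + ⌊111/35⌋ = 77.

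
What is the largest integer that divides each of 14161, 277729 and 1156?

14161 = 7² · 17²; 277729 = 17² · 31²; 1156 = 2² · 17²
gcd takes min exponent of each prime: 17² = 289

289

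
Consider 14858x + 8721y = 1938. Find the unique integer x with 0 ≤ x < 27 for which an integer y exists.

Reduce mod 8721: 14858x ≡ 1938 (mod 8721). With g = gcd(14858, 8721) = 323 dividing 1938, divide through: 46x ≡ 6 (mod 27).
Since gcd(46, 27) = 1, x ≡ 6·(46)⁻¹ ≡ 6 (mod 27). Smallest non-negative: 6.

6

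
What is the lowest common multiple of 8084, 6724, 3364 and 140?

399998219740

8084 = 2² · 43 · 47; 6724 = 2² · 41²; 3364 = 2² · 29²; 140 = 2² · 5 · 7
lcm takes max exponent of each prime: 2² · 5 · 7 · 29² · 41² · 43 · 47 = 399998219740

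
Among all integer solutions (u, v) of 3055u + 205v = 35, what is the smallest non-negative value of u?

Reduce mod 205: 3055u ≡ 35 (mod 205). With g = gcd(3055, 205) = 5 dividing 35, divide through: 611u ≡ 7 (mod 41).
Since gcd(611, 41) = 1, u ≡ 7·(611)⁻¹ ≡ 29 (mod 41). Smallest non-negative: 29.

29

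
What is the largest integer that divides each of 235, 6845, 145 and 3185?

gcd(235, 6845): 6845 = 29·235 + 30; 235 = 7·30 + 25; 30 = 1·25 + 5; 25 = 5·5 + 0 → 5
gcd(5, 145): 145 = 29·5 + 0 → 5
gcd(5, 3185): 3185 = 637·5 + 0 → 5

5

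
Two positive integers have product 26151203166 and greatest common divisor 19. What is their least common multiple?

Since gcd(m,n)·lcm(m,n) = mn, lcm = 26151203166/19 = 1376379114.

1376379114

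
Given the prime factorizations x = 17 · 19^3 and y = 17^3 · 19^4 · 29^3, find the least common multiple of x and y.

15615473643397

max exponent per prime: 17^3 · 19^4 · 29^3 = 15615473643397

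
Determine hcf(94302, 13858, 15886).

94302 = 2 · 3² · 13² · 31; 13858 = 2 · 13² · 41; 15886 = 2 · 13² · 47
gcd takes min exponent of each prime: 2 · 13² = 338

338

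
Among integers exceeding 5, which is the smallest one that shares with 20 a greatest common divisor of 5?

Multiples of 5 above 5: 5·2, 5·3, … . Need the cofactor coprime to 20/5 = 4.
Checking s = 2, 3, … the first with gcd(s, 4) = 1 is s = 3, giving 15.

15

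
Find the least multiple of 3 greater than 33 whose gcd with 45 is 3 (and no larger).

39

Multiples of 3 above 33: 3·12, 3·13, … . Need the cofactor coprime to 45/3 = 15.
Checking s = 12, 13, … the first with gcd(s, 15) = 1 is s = 13, giving 39.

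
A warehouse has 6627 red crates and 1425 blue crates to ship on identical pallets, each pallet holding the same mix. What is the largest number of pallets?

3

Euclid: 6627 = 4·1425 + 927; 1425 = 1·927 + 498; 927 = 1·498 + 429; 498 = 1·429 + 69; 429 = 6·69 + 15; 69 = 4·15 + 9; 15 = 1·9 + 6; 9 = 1·6 + 3; 6 = 2·3 + 0. Last nonzero remainder: 3.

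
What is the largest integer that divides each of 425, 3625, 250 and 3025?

gcd(425, 3625): 3625 = 8·425 + 225; 425 = 1·225 + 200; 225 = 1·200 + 25; 200 = 8·25 + 0 → 25
gcd(25, 250): 250 = 10·25 + 0 → 25
gcd(25, 3025): 3025 = 121·25 + 0 → 25

25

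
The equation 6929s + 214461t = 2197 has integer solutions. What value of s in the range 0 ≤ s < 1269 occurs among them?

836

gcd(6929, 214461) = 169 (Euclid: 214461 = 30·6929 + 6591; 6929 = 1·6591 + 338; 6591 = 19·338 + 169; 338 = 2·169 + 0), and 169 | 2197.
Extended Euclid: 6929·(-619) + 214461·(20) = 169. Scale by 13: s₀ = -8047.
General solution s = s₀ + 1269k; reducing mod 1269 gives s = 836 (and t = -27).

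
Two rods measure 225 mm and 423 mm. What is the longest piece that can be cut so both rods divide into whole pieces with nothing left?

9

Euclid: 423 = 1·225 + 198; 225 = 1·198 + 27; 198 = 7·27 + 9; 27 = 3·9 + 0. Last nonzero remainder: 9.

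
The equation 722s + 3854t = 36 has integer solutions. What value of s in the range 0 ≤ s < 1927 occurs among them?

Euclid: 3854 = 5·722 + 244; 722 = 2·244 + 234; 244 = 1·234 + 10; 234 = 23·10 + 4; 10 = 2·4 + 2; 4 = 2·2 + 0 → gcd = 2; 36 = 2·18.
Back-substitution yields 722·(-774) + 3854·(145) = 2, so one solution is s = -774·18 = -13932, t = 145·18 = 2610.
Solutions in s differ by 3854/2 = 1927; the one in [0, 1927) is -13932 mod 1927 = 1484.

1484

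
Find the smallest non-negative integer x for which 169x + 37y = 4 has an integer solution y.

9

gcd(169, 37) = 1 (Euclid: 169 = 4·37 + 21; 37 = 1·21 + 16; 21 = 1·16 + 5; 16 = 3·5 + 1; 5 = 5·1 + 0), and 1 | 4.
Extended Euclid: 169·(-7) + 37·(32) = 1. Scale by 4: x₀ = -28.
General solution x = x₀ + 37t; reducing mod 37 gives x = 9 (and y = -41).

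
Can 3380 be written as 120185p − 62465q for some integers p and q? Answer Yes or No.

Yes

By Bézout, 120185p − 62465q = 3380 has integer solutions iff gcd(120185, 62465) | 3380.
Euclid: 120185 = 1·62465 + 57720; 62465 = 1·57720 + 4745; 57720 = 12·4745 + 780; 4745 = 6·780 + 65; 780 = 12·65 + 0. gcd = 65; 3380 mod 65 = 0. Yes.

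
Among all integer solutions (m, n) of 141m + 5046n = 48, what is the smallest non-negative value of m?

gcd(141, 5046) = 3 (Euclid: 5046 = 35·141 + 111; 141 = 1·111 + 30; 111 = 3·30 + 21; 30 = 1·21 + 9; 21 = 2·9 + 3; 9 = 3·3 + 0), and 3 | 48.
Extended Euclid: 141·(-501) + 5046·(14) = 3. Scale by 16: m₀ = -8016.
General solution m = m₀ + 1682t; reducing mod 1682 gives m = 394 (and n = -11).

394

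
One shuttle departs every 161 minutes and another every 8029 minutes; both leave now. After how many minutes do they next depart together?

gcd first: 8029 = 49·161 + 140; 161 = 1·140 + 21; 140 = 6·21 + 14; 21 = 1·14 + 7; 14 = 2·7 + 0 → gcd = 7
lcm = 161·8029/gcd = 1292669/7 = 184667

184667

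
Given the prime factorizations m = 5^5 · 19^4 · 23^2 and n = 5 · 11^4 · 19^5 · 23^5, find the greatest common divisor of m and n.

344699045

min exponent per shared prime: 5 · 19^4 · 23^2 = 344699045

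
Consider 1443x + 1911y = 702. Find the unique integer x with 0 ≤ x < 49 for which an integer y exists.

23

Reduce mod 1911: 1443x ≡ 702 (mod 1911). With g = gcd(1443, 1911) = 39 dividing 702, divide through: 37x ≡ 18 (mod 49).
Since gcd(37, 49) = 1, x ≡ 18·(37)⁻¹ ≡ 23 (mod 49). Smallest non-negative: 23.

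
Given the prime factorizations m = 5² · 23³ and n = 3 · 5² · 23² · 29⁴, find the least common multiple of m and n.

max exponent per prime: 3 · 5² · 23³ · 29⁴ = 645411594525

645411594525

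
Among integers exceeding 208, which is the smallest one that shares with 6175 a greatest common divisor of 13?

221

6175 = 13·475. Any a with gcd(a, 6175) = 13 is a multiple of 13, say 13s, with s coprime to 475.
Need s > 208/13, so s ≥ 17. First s ≥ 17 with gcd(s, 475) = 1 is s = 17. Thus a = 13·17 = 221.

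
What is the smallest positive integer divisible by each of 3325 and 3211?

561925

3325 = 5² · 7 · 19; 3211 = 13² · 19
max exponents: 5² · 7 · 13² · 19 = 561925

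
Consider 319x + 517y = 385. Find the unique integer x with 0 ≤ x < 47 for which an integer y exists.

32

gcd(319, 517) = 11 (Euclid: 517 = 1·319 + 198; 319 = 1·198 + 121; 198 = 1·121 + 77; 121 = 1·77 + 44; 77 = 1·44 + 33; 44 = 1·33 + 11; 33 = 3·11 + 0), and 11 | 385.
Extended Euclid: 319·(13) + 517·(-8) = 11. Scale by 35: x₀ = 455.
General solution x = x₀ + 47t; reducing mod 47 gives x = 32 (and y = -19).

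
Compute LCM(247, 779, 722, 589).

11929606

247 = 13 · 19; 779 = 19 · 41; 722 = 2 · 19²; 589 = 19 · 31
lcm takes max exponent of each prime: 2 · 13 · 19² · 31 · 41 = 11929606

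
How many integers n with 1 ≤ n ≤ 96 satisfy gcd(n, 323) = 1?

323 = 17·19. Inclusion–exclusion on these primes:
96 − ⌊96/17⌋ − ⌊96/19⌋ + ⌊96/323⌋ = 86

86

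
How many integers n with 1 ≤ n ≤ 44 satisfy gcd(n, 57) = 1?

Prime factors of 57: 3, 19. Count integers ≤ 44 divisible by none of them.
By inclusion–exclusion: 44 − ⌊44/3⌋ − ⌊44/19⌋ + ⌊44/57⌋ = 28.

28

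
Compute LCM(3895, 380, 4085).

3895 = 5 · 19 · 41; 380 = 2² · 5 · 19; 4085 = 5 · 19 · 43
lcm takes max exponent of each prime: 2² · 5 · 19 · 41 · 43 = 669940

669940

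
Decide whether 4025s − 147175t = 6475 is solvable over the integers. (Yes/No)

By Bézout, 4025s − 147175t = 6475 has integer solutions iff gcd(4025, 147175) | 6475.
Euclid: 147175 = 36·4025 + 2275; 4025 = 1·2275 + 1750; 2275 = 1·1750 + 525; 1750 = 3·525 + 175; 525 = 3·175 + 0. gcd = 175; 6475 mod 175 = 0. Yes.

Yes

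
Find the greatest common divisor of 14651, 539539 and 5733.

gcd(14651, 539539): 539539 = 36·14651 + 12103; 14651 = 1·12103 + 2548; 12103 = 4·2548 + 1911; 2548 = 1·1911 + 637; 1911 = 3·637 + 0 → 637
gcd(637, 5733): 5733 = 9·637 + 0 → 637

637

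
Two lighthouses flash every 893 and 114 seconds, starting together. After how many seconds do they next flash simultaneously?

5358

893 = 19 · 47; 114 = 2 · 3 · 19
max exponents: 2 · 3 · 19 · 47 = 5358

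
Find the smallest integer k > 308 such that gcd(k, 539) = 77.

Multiples of 77 above 308: 77·5, 77·6, … . Need the cofactor coprime to 539/77 = 7.
Checking s = 5, 6, … the first with gcd(s, 7) = 1 is s = 5, giving 385.

385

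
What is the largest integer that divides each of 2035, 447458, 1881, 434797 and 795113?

11

gcd(2035, 447458): 447458 = 219·2035 + 1793; 2035 = 1·1793 + 242; 1793 = 7·242 + 99; 242 = 2·99 + 44; 99 = 2·44 + 11; 44 = 4·11 + 0 → 11
gcd(11, 1881): 1881 = 171·11 + 0 → 11
gcd(11, 434797): 434797 = 39527·11 + 0 → 11
gcd(11, 795113): 795113 = 72283·11 + 0 → 11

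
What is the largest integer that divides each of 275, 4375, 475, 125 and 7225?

275 = 5² · 11; 4375 = 5⁴ · 7; 475 = 5² · 19; 125 = 5³; 7225 = 5² · 17²
gcd takes min exponent of each prime: 5² = 25

25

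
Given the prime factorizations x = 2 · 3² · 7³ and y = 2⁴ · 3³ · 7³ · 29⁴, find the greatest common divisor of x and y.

min exponent per shared prime: 2 · 3² · 7³ = 6174

6174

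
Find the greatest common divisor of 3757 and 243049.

289

3757 = 13 · 17²
243049 = 17² · 29²
Common: 17² = 289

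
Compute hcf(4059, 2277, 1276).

11

4059 = 3² · 11 · 41; 2277 = 3² · 11 · 23; 1276 = 2² · 11 · 29
gcd takes min exponent of each prime: 11 = 11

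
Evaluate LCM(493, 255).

7395

493 = 17 · 29; 255 = 3 · 5 · 17
max exponents: 3 · 5 · 17 · 29 = 7395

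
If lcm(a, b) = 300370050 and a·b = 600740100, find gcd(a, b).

gcd·lcm = product, so gcd = 600740100/300370050 = 2.

2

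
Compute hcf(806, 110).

Euclid: 806 = 7·110 + 36; 110 = 3·36 + 2; 36 = 18·2 + 0. Last nonzero remainder: 2.

2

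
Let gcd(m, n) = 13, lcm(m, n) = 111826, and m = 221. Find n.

m·n = gcd·lcm = 13·111826 = 1453738, so n = 1453738/221 = 6578.

6578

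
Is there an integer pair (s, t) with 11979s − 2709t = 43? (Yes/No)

By Bézout, 11979s − 2709t = 43 has integer solutions iff gcd(11979, 2709) | 43.
Euclid: 11979 = 4·2709 + 1143; 2709 = 2·1143 + 423; 1143 = 2·423 + 297; 423 = 1·297 + 126; 297 = 2·126 + 45; 126 = 2·45 + 36; 45 = 1·36 + 9; 36 = 4·9 + 0. gcd = 9; 43 mod 9 = 7. No.

No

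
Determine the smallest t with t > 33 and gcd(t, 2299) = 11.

44

2299 = 11·209. Any t with gcd(t, 2299) = 11 is a multiple of 11, say 11s, with s coprime to 209.
Need s > 33/11, so s ≥ 4. First s ≥ 4 with gcd(s, 209) = 1 is s = 4. Thus t = 11·4 = 44.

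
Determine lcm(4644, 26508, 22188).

lcm(4644, 26508) = 4644·26508/gcd = 123103152/12 = 10258596
lcm(10258596, 22188) = 10258596·22188/gcd = 227617728048/516 = 441119628

441119628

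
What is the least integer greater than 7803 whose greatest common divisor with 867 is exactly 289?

Multiples of 289 above 7803: 289·28, 289·29, … . Need the cofactor coprime to 867/289 = 3.
Checking s = 28, 29, … the first with gcd(s, 3) = 1 is s = 28, giving 8092.

8092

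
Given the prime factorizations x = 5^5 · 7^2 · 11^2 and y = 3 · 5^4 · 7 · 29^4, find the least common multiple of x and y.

max exponent per prime: 3 · 5^5 · 7^2 · 11^2 · 29^4 = 39313772334375

39313772334375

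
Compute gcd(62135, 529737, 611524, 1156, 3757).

gcd(62135, 529737): 529737 = 8·62135 + 32657; 62135 = 1·32657 + 29478; 32657 = 1·29478 + 3179; 29478 = 9·3179 + 867; 3179 = 3·867 + 578; 867 = 1·578 + 289; 578 = 2·289 + 0 → 289
gcd(289, 611524): 611524 = 2116·289 + 0 → 289
gcd(289, 1156): 1156 = 4·289 + 0 → 289
gcd(289, 3757): 3757 = 13·289 + 0 → 289

289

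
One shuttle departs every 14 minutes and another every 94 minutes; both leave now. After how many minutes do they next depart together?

658

gcd first: 94 = 6·14 + 10; 14 = 1·10 + 4; 10 = 2·4 + 2; 4 = 2·2 + 0 → gcd = 2
lcm = 14·94/gcd = 1316/2 = 658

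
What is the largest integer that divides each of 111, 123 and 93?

gcd(111, 123): 123 = 1·111 + 12; 111 = 9·12 + 3; 12 = 4·3 + 0 → 3
gcd(3, 93): 93 = 31·3 + 0 → 3

3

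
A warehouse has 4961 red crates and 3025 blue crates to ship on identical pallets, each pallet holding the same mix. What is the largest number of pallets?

Euclid: 4961 = 1·3025 + 1936; 3025 = 1·1936 + 1089; 1936 = 1·1089 + 847; 1089 = 1·847 + 242; 847 = 3·242 + 121; 242 = 2·121 + 0. Last nonzero remainder: 121.

121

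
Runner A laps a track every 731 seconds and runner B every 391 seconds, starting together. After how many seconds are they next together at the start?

16813

731 = 17 · 43; 391 = 17 · 23
max exponents: 17 · 23 · 43 = 16813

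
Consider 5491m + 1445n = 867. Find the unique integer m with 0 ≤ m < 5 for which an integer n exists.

2

Reduce mod 1445: 5491m ≡ 867 (mod 1445). With g = gcd(5491, 1445) = 289 dividing 867, divide through: 19m ≡ 3 (mod 5).
Since gcd(19, 5) = 1, m ≡ 3·(19)⁻¹ ≡ 2 (mod 5). Smallest non-negative: 2.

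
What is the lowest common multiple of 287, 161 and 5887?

5551441

287 = 7 · 41; 161 = 7 · 23; 5887 = 7 · 29²
lcm takes max exponent of each prime: 7 · 23 · 29² · 41 = 5551441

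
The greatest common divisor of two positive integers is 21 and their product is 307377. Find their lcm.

Since gcd(u,v)·lcm(u,v) = uv, lcm = 307377/21 = 14637.

14637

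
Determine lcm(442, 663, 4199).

lcm(442, 663) = 442·663/gcd = 293046/221 = 1326
lcm(1326, 4199) = 1326·4199/gcd = 5567874/221 = 25194

25194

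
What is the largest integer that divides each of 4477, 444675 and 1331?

121

gcd(4477, 444675): 444675 = 99·4477 + 1452; 4477 = 3·1452 + 121; 1452 = 12·121 + 0 → 121
gcd(121, 1331): 1331 = 11·121 + 0 → 121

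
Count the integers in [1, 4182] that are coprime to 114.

114 = 2·3·19. Inclusion–exclusion on these primes:
4182 − ⌊4182/2⌋ − ⌊4182/3⌋ − ⌊4182/19⌋ + ⌊4182/6⌋ + ⌊4182/38⌋ + ⌊4182/57⌋ − ⌊4182/114⌋ = 1321

1321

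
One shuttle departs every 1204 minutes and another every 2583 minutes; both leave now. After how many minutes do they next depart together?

444276

gcd first: 2583 = 2·1204 + 175; 1204 = 6·175 + 154; 175 = 1·154 + 21; 154 = 7·21 + 7; 21 = 3·7 + 0 → gcd = 7
lcm = 1204·2583/gcd = 3109932/7 = 444276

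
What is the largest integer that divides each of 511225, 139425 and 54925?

gcd(511225, 139425): 511225 = 3·139425 + 92950; 139425 = 1·92950 + 46475; 92950 = 2·46475 + 0 → 46475
gcd(46475, 54925): 54925 = 1·46475 + 8450; 46475 = 5·8450 + 4225; 8450 = 2·4225 + 0 → 4225

4225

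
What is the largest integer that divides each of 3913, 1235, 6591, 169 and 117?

13

gcd(3913, 1235): 3913 = 3·1235 + 208; 1235 = 5·208 + 195; 208 = 1·195 + 13; 195 = 15·13 + 0 → 13
gcd(13, 6591): 6591 = 507·13 + 0 → 13
gcd(13, 169): 169 = 13·13 + 0 → 13
gcd(13, 117): 117 = 9·13 + 0 → 13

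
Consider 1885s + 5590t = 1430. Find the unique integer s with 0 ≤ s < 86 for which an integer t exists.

66

Reduce mod 5590: 1885s ≡ 1430 (mod 5590). With g = gcd(1885, 5590) = 65 dividing 1430, divide through: 29s ≡ 22 (mod 86).
Since gcd(29, 86) = 1, s ≡ 22·(29)⁻¹ ≡ 66 (mod 86). Smallest non-negative: 66.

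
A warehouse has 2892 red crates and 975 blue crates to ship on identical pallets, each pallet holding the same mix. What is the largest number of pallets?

Euclid: 2892 = 2·975 + 942; 975 = 1·942 + 33; 942 = 28·33 + 18; 33 = 1·18 + 15; 18 = 1·15 + 3; 15 = 5·3 + 0. Last nonzero remainder: 3.

3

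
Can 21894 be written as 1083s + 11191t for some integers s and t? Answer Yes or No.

No

gcd(1083, 11191): 11191 = 10·1083 + 361; 1083 = 3·361 + 0 → 361
361 does not divide 21894, so a solution does not exist.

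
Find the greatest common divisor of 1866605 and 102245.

Euclid: 1866605 = 18·102245 + 26195; 102245 = 3·26195 + 23660; 26195 = 1·23660 + 2535; 23660 = 9·2535 + 845; 2535 = 3·845 + 0. Last nonzero remainder: 845.

845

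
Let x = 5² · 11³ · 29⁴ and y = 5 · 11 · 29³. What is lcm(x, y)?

max exponent per prime: 5² · 11³ · 29⁴ = 23534775275

23534775275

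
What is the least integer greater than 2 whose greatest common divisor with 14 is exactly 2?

4

Multiples of 2 above 2: 2·2, 2·3, … . Need the cofactor coprime to 14/2 = 7.
Checking s = 2, 3, … the first with gcd(s, 7) = 1 is s = 2, giving 4.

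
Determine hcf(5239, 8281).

5239 = 13² · 31
8281 = 7² · 13²
Common: 13² = 169

169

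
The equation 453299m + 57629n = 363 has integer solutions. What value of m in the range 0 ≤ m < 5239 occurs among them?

Reduce mod 57629: 453299m ≡ 363 (mod 57629). With g = gcd(453299, 57629) = 11 dividing 363, divide through: 41209m ≡ 33 (mod 5239).
Since gcd(41209, 5239) = 1, m ≡ 33·(41209)⁻¹ ≡ 149 (mod 5239). Smallest non-negative: 149.

149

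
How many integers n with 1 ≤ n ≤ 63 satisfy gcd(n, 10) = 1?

26

Prime factors of 10: 2, 5. Count integers ≤ 63 divisible by none of them.
By inclusion–exclusion: 63 − ⌊63/2⌋ − ⌊63/5⌋ + ⌊63/10⌋ = 26.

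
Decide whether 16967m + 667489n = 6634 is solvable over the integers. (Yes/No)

No

gcd(16967, 667489): 667489 = 39·16967 + 5776; 16967 = 2·5776 + 5415; 5776 = 1·5415 + 361; 5415 = 15·361 + 0 → 361
361 does not divide 6634, so a solution does not exist.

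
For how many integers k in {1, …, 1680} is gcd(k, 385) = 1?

Prime factors of 385: 5, 7, 11. Count integers ≤ 1680 divisible by none of them.
By inclusion–exclusion: 1680 − ⌊1680/5⌋ − ⌊1680/7⌋ − ⌊1680/11⌋ + ⌊1680/35⌋ + ⌊1680/55⌋ + ⌊1680/77⌋ − ⌊1680/385⌋ = 1047.

1047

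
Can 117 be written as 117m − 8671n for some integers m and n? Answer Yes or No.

By Bézout, 117m − 8671n = 117 has integer solutions iff gcd(117, 8671) | 117.
Euclid: 8671 = 74·117 + 13; 117 = 9·13 + 0. gcd = 13; 117 mod 13 = 0. Yes.

Yes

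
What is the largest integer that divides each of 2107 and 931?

49

2107 = 7² · 43
931 = 7² · 19
Common: 7² = 49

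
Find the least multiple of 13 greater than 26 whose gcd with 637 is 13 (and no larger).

39

gcd(m, 637) = 13 forces 13 | m; write m = 13s. Then gcd(13s, 13·49) = 13·gcd(s, 49), so need gcd(s, 49) = 1.
13s > 26 gives s ≥ 3. The least s ≥ 3 coprime to 49 is 3, so m = 13·3 = 39.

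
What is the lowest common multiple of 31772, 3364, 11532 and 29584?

31772 = 2² · 13² · 47; 3364 = 2² · 29²; 11532 = 2² · 3 · 31²; 29584 = 2⁴ · 43²
lcm takes max exponent of each prime: 2⁴ · 3 · 13² · 29² · 31² · 43² · 47 = 569747062272336

569747062272336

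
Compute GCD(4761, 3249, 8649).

gcd(4761, 3249): 4761 = 1·3249 + 1512; 3249 = 2·1512 + 225; 1512 = 6·225 + 162; 225 = 1·162 + 63; 162 = 2·63 + 36; 63 = 1·36 + 27; 36 = 1·27 + 9; 27 = 3·9 + 0 → 9
gcd(9, 8649): 8649 = 961·9 + 0 → 9

9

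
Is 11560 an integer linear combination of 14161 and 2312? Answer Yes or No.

gcd(14161, 2312): 14161 = 6·2312 + 289; 2312 = 8·289 + 0 → 289
289 divides 11560, so a solution exists.

Yes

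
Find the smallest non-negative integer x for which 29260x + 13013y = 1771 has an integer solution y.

77

gcd(29260, 13013) = 77 (Euclid: 29260 = 2·13013 + 3234; 13013 = 4·3234 + 77; 3234 = 42·77 + 0), and 77 | 1771.
Extended Euclid: 29260·(-4) + 13013·(9) = 77. Scale by 23: x₀ = -92.
General solution x = x₀ + 169t; reducing mod 169 gives x = 77 (and y = -173).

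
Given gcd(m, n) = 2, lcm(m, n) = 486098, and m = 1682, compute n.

Using mn = gcd(m,n)·lcm(m,n) = 2·486098 = 972196, we get n = 972196/1682 = 578.

578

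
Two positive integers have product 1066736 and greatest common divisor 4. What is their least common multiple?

266684

Since gcd(m,n)·lcm(m,n) = mn, lcm = 1066736/4 = 266684.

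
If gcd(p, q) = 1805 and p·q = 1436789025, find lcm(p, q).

For any two positive integers, gcd × lcm equals their product. Hence lcm = 1436789025 / 1805 = 796005.

796005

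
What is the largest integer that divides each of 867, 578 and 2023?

289

867 = 3 · 17²; 578 = 2 · 17²; 2023 = 7 · 17²
gcd takes min exponent of each prime: 17² = 289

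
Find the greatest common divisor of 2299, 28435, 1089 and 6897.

121

gcd(2299, 28435): 28435 = 12·2299 + 847; 2299 = 2·847 + 605; 847 = 1·605 + 242; 605 = 2·242 + 121; 242 = 2·121 + 0 → 121
gcd(121, 1089): 1089 = 9·121 + 0 → 121
gcd(121, 6897): 6897 = 57·121 + 0 → 121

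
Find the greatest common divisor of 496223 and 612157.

637

Euclid: 612157 = 1·496223 + 115934; 496223 = 4·115934 + 32487; 115934 = 3·32487 + 18473; 32487 = 1·18473 + 14014; 18473 = 1·14014 + 4459; 14014 = 3·4459 + 637; 4459 = 7·637 + 0. Last nonzero remainder: 637.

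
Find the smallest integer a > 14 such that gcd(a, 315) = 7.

gcd(a, 315) = 7 forces 7 | a; write a = 7s. Then gcd(7s, 7·45) = 7·gcd(s, 45), so need gcd(s, 45) = 1.
7s > 14 gives s ≥ 3. The least s ≥ 3 coprime to 45 is 4, so a = 7·4 = 28.

28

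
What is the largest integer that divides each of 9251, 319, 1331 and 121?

gcd(9251, 319): 9251 = 29·319 + 0 → 319
gcd(319, 1331): 1331 = 4·319 + 55; 319 = 5·55 + 44; 55 = 1·44 + 11; 44 = 4·11 + 0 → 11
gcd(11, 121): 121 = 11·11 + 0 → 11

11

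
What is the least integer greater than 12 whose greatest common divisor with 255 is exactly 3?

18

255 = 3·85. Any t with gcd(t, 255) = 3 is a multiple of 3, say 3s, with s coprime to 85.
Need s > 12/3, so s ≥ 5. First s ≥ 5 with gcd(s, 85) = 1 is s = 6. Thus t = 3·6 = 18.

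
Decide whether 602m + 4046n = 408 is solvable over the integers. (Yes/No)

No

By Bézout, 602m + 4046n = 408 has integer solutions iff gcd(602, 4046) | 408.
Euclid: 4046 = 6·602 + 434; 602 = 1·434 + 168; 434 = 2·168 + 98; 168 = 1·98 + 70; 98 = 1·70 + 28; 70 = 2·28 + 14; 28 = 2·14 + 0. gcd = 14; 408 mod 14 = 2. No.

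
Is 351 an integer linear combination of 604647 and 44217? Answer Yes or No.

By Bézout, 604647u − 44217v = 351 has integer solutions iff gcd(604647, 44217) | 351.
Euclid: 604647 = 13·44217 + 29826; 44217 = 1·29826 + 14391; 29826 = 2·14391 + 1044; 14391 = 13·1044 + 819; 1044 = 1·819 + 225; 819 = 3·225 + 144; 225 = 1·144 + 81; 144 = 1·81 + 63; 81 = 1·63 + 18; 63 = 3·18 + 9; 18 = 2·9 + 0. gcd = 9; 351 mod 9 = 0. Yes.

Yes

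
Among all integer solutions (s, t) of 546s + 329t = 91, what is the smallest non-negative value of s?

8

Reduce mod 329: 546s ≡ 91 (mod 329). With g = gcd(546, 329) = 7 dividing 91, divide through: 78s ≡ 13 (mod 47).
Since gcd(78, 47) = 1, s ≡ 13·(78)⁻¹ ≡ 8 (mod 47). Smallest non-negative: 8.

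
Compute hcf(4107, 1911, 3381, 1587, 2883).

3

gcd(4107, 1911): 4107 = 2·1911 + 285; 1911 = 6·285 + 201; 285 = 1·201 + 84; 201 = 2·84 + 33; 84 = 2·33 + 18; 33 = 1·18 + 15; 18 = 1·15 + 3; 15 = 5·3 + 0 → 3
gcd(3, 3381): 3381 = 1127·3 + 0 → 3
gcd(3, 1587): 1587 = 529·3 + 0 → 3
gcd(3, 2883): 2883 = 961·3 + 0 → 3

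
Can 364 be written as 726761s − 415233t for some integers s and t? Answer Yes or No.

gcd(726761, 415233): 726761 = 1·415233 + 311528; 415233 = 1·311528 + 103705; 311528 = 3·103705 + 413; 103705 = 251·413 + 42; 413 = 9·42 + 35; 42 = 1·35 + 7; 35 = 5·7 + 0 → 7
7 divides 364, so a solution exists.

Yes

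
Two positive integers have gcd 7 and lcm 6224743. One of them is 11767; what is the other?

Using pq = gcd(p,q)·lcm(p,q) = 7·6224743 = 43573201, we get q = 43573201/11767 = 3703.

3703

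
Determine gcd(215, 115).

5

215 = 5 · 43
115 = 5 · 23
Common: 5 = 5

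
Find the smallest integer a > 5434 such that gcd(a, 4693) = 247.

5681

4693 = 247·19. Any a with gcd(a, 4693) = 247 is a multiple of 247, say 247s, with s coprime to 19.
Need s > 5434/247, so s ≥ 23. First s ≥ 23 with gcd(s, 19) = 1 is s = 23. Thus a = 247·23 = 5681.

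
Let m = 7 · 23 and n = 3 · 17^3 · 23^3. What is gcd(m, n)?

23

min exponent per shared prime: 23 = 23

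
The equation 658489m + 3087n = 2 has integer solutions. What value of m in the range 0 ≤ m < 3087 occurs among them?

3029

Euclid: 658489 = 213·3087 + 958; 3087 = 3·958 + 213; 958 = 4·213 + 106; 213 = 2·106 + 1; 106 = 106·1 + 0 → gcd = 1; 2 = 1·2.
Back-substitution yields 658489·(-29) + 3087·(6186) = 1, so one solution is m = -29·2 = -58, n = 6186·2 = 12372.
Solutions in m differ by 3087/1 = 3087; the one in [0, 3087) is -58 mod 3087 = 3029.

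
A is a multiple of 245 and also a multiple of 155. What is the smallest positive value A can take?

245 = 5 · 7²; 155 = 5 · 31
max exponents: 5 · 7² · 31 = 7595

7595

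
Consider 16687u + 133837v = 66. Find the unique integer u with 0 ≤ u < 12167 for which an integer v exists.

10988

Reduce mod 133837: 16687u ≡ 66 (mod 133837). With g = gcd(16687, 133837) = 11 dividing 66, divide through: 1517u ≡ 6 (mod 12167).
Since gcd(1517, 12167) = 1, u ≡ 6·(1517)⁻¹ ≡ 10988 (mod 12167). Smallest non-negative: 10988.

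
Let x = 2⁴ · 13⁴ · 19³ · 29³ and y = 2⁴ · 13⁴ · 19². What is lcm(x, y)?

max exponent per prime: 2⁴ · 13⁴ · 19³ · 29³ = 76444842187376

76444842187376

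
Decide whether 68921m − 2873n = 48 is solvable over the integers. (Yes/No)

Yes

gcd(68921, 2873): 68921 = 23·2873 + 2842; 2873 = 1·2842 + 31; 2842 = 91·31 + 21; 31 = 1·21 + 10; 21 = 2·10 + 1; 10 = 10·1 + 0 → 1
1 divides 48, so a solution exists.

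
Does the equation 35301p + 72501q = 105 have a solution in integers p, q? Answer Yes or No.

gcd(35301, 72501): 72501 = 2·35301 + 1899; 35301 = 18·1899 + 1119; 1899 = 1·1119 + 780; 1119 = 1·780 + 339; 780 = 2·339 + 102; 339 = 3·102 + 33; 102 = 3·33 + 3; 33 = 11·3 + 0 → 3
3 divides 105, so a solution exists.

Yes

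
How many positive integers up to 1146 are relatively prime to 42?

42 = 2·3·7. Inclusion–exclusion on these primes:
1146 − ⌊1146/2⌋ − ⌊1146/3⌋ − ⌊1146/7⌋ + ⌊1146/6⌋ + ⌊1146/14⌋ + ⌊1146/21⌋ − ⌊1146/42⌋ = 327

327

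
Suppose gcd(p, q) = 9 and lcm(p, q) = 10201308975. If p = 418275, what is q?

219501

Using pq = gcd(p,q)·lcm(p,q) = 9·10201308975 = 91811780775, we get q = 91811780775/418275 = 219501.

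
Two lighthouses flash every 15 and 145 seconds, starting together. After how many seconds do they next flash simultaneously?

gcd first: 145 = 9·15 + 10; 15 = 1·10 + 5; 10 = 2·5 + 0 → gcd = 5
lcm = 15·145/gcd = 2175/5 = 435

435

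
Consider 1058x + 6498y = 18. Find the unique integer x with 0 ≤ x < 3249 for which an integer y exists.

Euclid: 6498 = 6·1058 + 150; 1058 = 7·150 + 8; 150 = 18·8 + 6; 8 = 1·6 + 2; 6 = 3·2 + 0 → gcd = 2; 18 = 2·9.
Back-substitution yields 1058·(823) + 6498·(-134) = 2, so one solution is x = 823·9 = 7407, y = -134·9 = -1206.
Solutions in x differ by 6498/2 = 3249; the one in [0, 3249) is 7407 mod 3249 = 909.

909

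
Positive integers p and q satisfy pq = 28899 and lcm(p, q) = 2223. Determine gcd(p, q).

13

From gcd × lcm = pq: gcd = 28899 / 2223 = 13.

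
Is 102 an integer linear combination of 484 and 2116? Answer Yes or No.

No

gcd(484, 2116): 2116 = 4·484 + 180; 484 = 2·180 + 124; 180 = 1·124 + 56; 124 = 2·56 + 12; 56 = 4·12 + 8; 12 = 1·8 + 4; 8 = 2·4 + 0 → 4
4 does not divide 102, so a solution does not exist.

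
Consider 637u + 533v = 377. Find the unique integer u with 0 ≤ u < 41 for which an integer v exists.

19

Euclid: 637 = 1·533 + 104; 533 = 5·104 + 13; 104 = 8·13 + 0 → gcd = 13; 377 = 13·29.
Back-substitution yields 637·(-5) + 533·(6) = 13, so one solution is u = -5·29 = -145, v = 6·29 = 174.
Solutions in u differ by 533/13 = 41; the one in [0, 41) is -145 mod 41 = 19.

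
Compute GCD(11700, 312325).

325

Euclid: 312325 = 26·11700 + 8125; 11700 = 1·8125 + 3575; 8125 = 2·3575 + 975; 3575 = 3·975 + 650; 975 = 1·650 + 325; 650 = 2·325 + 0. Last nonzero remainder: 325.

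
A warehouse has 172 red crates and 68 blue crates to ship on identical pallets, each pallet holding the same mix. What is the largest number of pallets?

172 = 2² · 43
68 = 2² · 17
Common: 2² = 4

4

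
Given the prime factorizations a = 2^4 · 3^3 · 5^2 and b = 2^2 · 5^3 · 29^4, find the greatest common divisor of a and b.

100

min exponent per shared prime: 2^2 · 5^2 = 100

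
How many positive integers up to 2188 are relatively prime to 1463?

1616

1463 = 7·11·19. Inclusion–exclusion on these primes:
2188 − ⌊2188/7⌋ − ⌊2188/11⌋ − ⌊2188/19⌋ + ⌊2188/77⌋ + ⌊2188/133⌋ + ⌊2188/209⌋ − ⌊2188/1463⌋ = 1616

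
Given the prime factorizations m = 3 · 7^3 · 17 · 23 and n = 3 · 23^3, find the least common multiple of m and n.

max exponent per prime: 3 · 7^3 · 17 · 23^3 = 212837331

212837331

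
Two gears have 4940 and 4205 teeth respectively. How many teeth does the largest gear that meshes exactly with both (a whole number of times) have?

Euclid: 4940 = 1·4205 + 735; 4205 = 5·735 + 530; 735 = 1·530 + 205; 530 = 2·205 + 120; 205 = 1·120 + 85; 120 = 1·85 + 35; 85 = 2·35 + 15; 35 = 2·15 + 5; 15 = 3·5 + 0. Last nonzero remainder: 5.

5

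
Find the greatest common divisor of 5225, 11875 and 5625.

25

5225 = 5² · 11 · 19; 11875 = 5⁴ · 19; 5625 = 3² · 5⁴
gcd takes min exponent of each prime: 5² = 25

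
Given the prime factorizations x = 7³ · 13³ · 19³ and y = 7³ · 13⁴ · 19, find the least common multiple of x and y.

67193665357

max exponent per prime: 7³ · 13⁴ · 19³ = 67193665357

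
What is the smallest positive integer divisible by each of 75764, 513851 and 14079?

75764 = 2² · 13 · 31 · 47; 513851 = 13 · 29² · 47; 14079 = 3 · 13 · 19²
lcm takes max exponent of each prime: 2² · 3 · 13 · 19² · 29² · 31 · 47 = 69006078492

69006078492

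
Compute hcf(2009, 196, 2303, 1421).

49

gcd(2009, 196): 2009 = 10·196 + 49; 196 = 4·49 + 0 → 49
gcd(49, 2303): 2303 = 47·49 + 0 → 49
gcd(49, 1421): 1421 = 29·49 + 0 → 49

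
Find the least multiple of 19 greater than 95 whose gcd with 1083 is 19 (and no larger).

133

Multiples of 19 above 95: 19·6, 19·7, … . Need the cofactor coprime to 1083/19 = 57.
Checking s = 6, 7, … the first with gcd(s, 57) = 1 is s = 7, giving 133.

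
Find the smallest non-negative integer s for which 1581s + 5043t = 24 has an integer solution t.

Reduce mod 5043: 1581s ≡ 24 (mod 5043). With g = gcd(1581, 5043) = 3 dividing 24, divide through: 527s ≡ 8 (mod 1681).
Since gcd(527, 1681) = 1, s ≡ 8·(527)⁻¹ ≡ 67 (mod 1681). Smallest non-negative: 67.

67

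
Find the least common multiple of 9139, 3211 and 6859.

9139 = 13 · 19 · 37; 3211 = 13² · 19; 6859 = 19³
lcm takes max exponent of each prime: 13² · 19³ · 37 = 42889327

42889327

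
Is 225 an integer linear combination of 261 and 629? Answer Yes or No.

gcd(261, 629): 629 = 2·261 + 107; 261 = 2·107 + 47; 107 = 2·47 + 13; 47 = 3·13 + 8; 13 = 1·8 + 5; 8 = 1·5 + 3; 5 = 1·3 + 2; 3 = 1·2 + 1; 2 = 2·1 + 0 → 1
1 divides 225, so a solution exists.

Yes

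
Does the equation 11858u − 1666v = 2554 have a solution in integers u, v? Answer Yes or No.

No

gcd(11858, 1666): 11858 = 7·1666 + 196; 1666 = 8·196 + 98; 196 = 2·98 + 0 → 98
98 does not divide 2554, so a solution does not exist.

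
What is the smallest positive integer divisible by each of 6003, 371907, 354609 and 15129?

6003 = 3² · 23 · 29; 371907 = 3² · 31² · 43; 354609 = 3² · 31² · 41; 15129 = 3² · 41²
lcm takes max exponent of each prime: 3² · 23 · 29 · 31² · 41² · 43 = 416992169889

416992169889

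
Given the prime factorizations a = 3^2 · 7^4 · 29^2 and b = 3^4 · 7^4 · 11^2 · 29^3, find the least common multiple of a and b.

573926850189

max exponent per prime: 3^4 · 7^4 · 11^2 · 29^3 = 573926850189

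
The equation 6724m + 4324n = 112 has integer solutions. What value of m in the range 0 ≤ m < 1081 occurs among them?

gcd(6724, 4324) = 4 (Euclid: 6724 = 1·4324 + 2400; 4324 = 1·2400 + 1924; 2400 = 1·1924 + 476; 1924 = 4·476 + 20; 476 = 23·20 + 16; 20 = 1·16 + 4; 16 = 4·4 + 0), and 4 | 112.
Extended Euclid: 6724·(-218) + 4324·(339) = 4. Scale by 28: m₀ = -6104.
General solution m = m₀ + 1081t; reducing mod 1081 gives m = 382 (and n = -594).

382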